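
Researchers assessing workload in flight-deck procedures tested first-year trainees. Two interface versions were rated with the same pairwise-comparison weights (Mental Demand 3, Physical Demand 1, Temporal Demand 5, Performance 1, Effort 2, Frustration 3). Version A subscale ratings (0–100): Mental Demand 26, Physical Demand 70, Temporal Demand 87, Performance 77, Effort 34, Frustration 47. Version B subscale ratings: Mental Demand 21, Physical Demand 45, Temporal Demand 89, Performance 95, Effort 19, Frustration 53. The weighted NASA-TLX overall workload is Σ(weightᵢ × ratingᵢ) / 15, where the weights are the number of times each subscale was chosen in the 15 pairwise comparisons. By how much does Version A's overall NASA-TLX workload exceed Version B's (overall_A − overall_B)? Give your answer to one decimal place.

1.6

Version A weighted sum = 3·26 + 1·70 + 5·87 + 1·77 + 2·34 + 3·47 = 78 + 70 + 435 + 77 + 68 + 141 = 869; overall_A = 869/15 = 57.9333.
Version B weighted sum = 3·21 + 1·45 + 5·89 + 1·95 + 2·19 + 3·53 = 63 + 45 + 445 + 95 + 38 + 159 = 845; overall_B = 845/15 = 56.3333.
Difference = 57.9333 − 56.3333 = 1.6000 ≈ 1.6.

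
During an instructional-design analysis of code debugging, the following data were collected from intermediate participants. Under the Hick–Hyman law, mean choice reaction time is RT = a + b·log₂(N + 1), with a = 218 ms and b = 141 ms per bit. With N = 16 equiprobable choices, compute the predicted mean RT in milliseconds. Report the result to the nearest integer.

794

log₂(16 + 1) = log₂(17) = 4.0875.
RT = 218 + 141 × 4.0875 = 218 + 576.3375 = 794.3375 ms.
≈ 794 ms.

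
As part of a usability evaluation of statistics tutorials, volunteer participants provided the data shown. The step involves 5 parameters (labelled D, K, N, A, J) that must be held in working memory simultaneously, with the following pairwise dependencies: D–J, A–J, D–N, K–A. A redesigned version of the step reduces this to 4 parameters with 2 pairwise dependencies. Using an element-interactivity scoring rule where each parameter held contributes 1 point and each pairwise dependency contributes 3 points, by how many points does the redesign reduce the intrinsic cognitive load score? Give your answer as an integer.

Original: 5 × 1 + 4 × 3 = 5 + 12 = 17.
Redesigned: 4 × 1 + 2 × 3 = 4 + 6 = 10.
Reduction = 17 − 10 = 7.

7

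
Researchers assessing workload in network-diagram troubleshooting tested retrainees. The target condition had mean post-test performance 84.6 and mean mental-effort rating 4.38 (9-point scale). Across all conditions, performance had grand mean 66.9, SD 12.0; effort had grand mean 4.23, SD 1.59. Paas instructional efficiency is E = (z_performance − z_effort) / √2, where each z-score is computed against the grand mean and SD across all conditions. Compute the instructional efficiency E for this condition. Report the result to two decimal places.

z_performance = (84.6 − 66.9) / 12.0 = 17.7000 / 12.0 = 1.4750.
z_effort = (4.38 − 4.23) / 1.59 = 0.1500 / 1.59 = 0.0943.
z_P − z_E = 1.4750 − 0.0943 = 1.3807.
E = 1.3807 / √2 = 1.3807 / 1.41421 = 0.9763 ≈ 0.98.

0.98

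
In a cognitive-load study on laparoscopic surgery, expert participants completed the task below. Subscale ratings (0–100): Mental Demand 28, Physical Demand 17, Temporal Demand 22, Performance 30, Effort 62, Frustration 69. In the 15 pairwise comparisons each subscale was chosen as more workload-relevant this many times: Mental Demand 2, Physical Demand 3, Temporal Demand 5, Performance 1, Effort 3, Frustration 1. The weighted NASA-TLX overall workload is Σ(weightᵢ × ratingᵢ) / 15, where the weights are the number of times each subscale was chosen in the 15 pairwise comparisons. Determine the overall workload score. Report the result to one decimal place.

33.5

The tallies are the weights (they sum to 15).
Weighted sum = 2·28 + 3·17 + 5·22 + 1·30 + 3·62 + 1·69
            = 56 + 51 + 110 + 30 + 186 + 69 = 502.
Overall workload = 502 / 15 = 33.4667 ≈ 33.5.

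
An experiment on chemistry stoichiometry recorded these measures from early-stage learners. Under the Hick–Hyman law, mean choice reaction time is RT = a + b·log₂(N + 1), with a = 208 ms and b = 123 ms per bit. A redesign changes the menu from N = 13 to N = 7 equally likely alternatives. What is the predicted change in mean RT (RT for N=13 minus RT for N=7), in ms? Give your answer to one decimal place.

99.3

RT(13) = 208 + 123·log₂(14) = 208 + 123·3.8074 = 676.3102 ms.
RT(7) = 208 + 123·log₂(8) = 208 + 123·3.0000 = 577.0000 ms.
Difference = 676.3102 − 577.0000 = 99.3102 ≈ 99.3 ms.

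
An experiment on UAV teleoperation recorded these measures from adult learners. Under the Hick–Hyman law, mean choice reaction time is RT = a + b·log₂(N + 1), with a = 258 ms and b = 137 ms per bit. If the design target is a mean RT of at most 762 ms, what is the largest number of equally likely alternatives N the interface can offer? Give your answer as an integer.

Set 258 + 137·log₂(N + 1) ≤ 762.
log₂(N + 1) ≤ (762 − 258) / 137 = 3.6788.
N + 1 ≤ 2^3.6788 = 12.8065.
N ≤ 11.8065, so the largest integer N is 11.

11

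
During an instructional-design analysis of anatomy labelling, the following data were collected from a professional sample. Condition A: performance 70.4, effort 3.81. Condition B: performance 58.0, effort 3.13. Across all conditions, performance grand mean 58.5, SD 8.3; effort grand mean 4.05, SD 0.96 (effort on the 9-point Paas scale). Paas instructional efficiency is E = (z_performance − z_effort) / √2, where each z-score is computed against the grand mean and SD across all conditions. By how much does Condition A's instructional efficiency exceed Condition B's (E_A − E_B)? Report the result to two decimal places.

0.56

Condition A: z_P = (70.4 − 58.5)/8.3 = 1.4337; z_E = (3.81 − 4.05)/0.96 = -0.2500; E_A = (1.4337 − (-0.2500))/√2 = 1.1906.
Condition B: z_P = (58.0 − 58.5)/8.3 = -0.0602; z_E = (3.13 − 4.05)/0.96 = -0.9583; E_B = (-0.0602 − (-0.9583))/√2 = 0.6351.
E_A − E_B = 1.1906 − 0.6351 = 0.5555 ≈ 0.56.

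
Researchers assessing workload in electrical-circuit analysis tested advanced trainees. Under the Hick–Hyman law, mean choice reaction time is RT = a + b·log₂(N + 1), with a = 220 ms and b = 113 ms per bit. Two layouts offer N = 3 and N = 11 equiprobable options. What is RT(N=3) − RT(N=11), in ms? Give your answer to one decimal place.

RT(3) = 220 + 113·log₂(4) = 220 + 113·2.0000 = 446.0000 ms.
RT(11) = 220 + 113·log₂(12) = 220 + 113·3.5850 = 625.1050 ms.
Difference = 446.0000 − 625.1050 = -179.1050 ≈ -179.1 ms.

-179.1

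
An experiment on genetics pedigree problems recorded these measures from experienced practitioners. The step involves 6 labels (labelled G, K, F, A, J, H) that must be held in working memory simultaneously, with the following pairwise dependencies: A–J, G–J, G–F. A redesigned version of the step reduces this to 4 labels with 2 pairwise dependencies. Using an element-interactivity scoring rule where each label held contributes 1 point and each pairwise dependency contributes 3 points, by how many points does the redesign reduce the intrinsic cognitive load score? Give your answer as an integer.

5

Original: 6 × 1 + 3 × 3 = 6 + 9 = 15.
Redesigned: 4 × 1 + 2 × 3 = 4 + 6 = 10.
Reduction = 15 − 10 = 5.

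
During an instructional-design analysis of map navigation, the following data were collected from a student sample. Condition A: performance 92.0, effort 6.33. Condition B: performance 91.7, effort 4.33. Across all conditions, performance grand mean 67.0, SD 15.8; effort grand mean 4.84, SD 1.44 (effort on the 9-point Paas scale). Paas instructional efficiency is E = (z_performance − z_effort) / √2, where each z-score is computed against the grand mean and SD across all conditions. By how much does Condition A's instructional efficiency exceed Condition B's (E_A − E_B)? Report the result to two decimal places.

-0.97

Condition A: z_P = (92.0 − 67.0)/15.8 = 1.5823; z_E = (6.33 − 4.84)/1.44 = 1.0347; E_A = (1.5823 − 1.0347)/√2 = 0.3872.
Condition B: z_P = (91.7 − 67.0)/15.8 = 1.5633; z_E = (4.33 − 4.84)/1.44 = -0.3542; E_B = (1.5633 − (-0.3542))/√2 = 1.3559.
E_A − E_B = 0.3872 − 1.3559 = -0.9687 ≈ -0.97.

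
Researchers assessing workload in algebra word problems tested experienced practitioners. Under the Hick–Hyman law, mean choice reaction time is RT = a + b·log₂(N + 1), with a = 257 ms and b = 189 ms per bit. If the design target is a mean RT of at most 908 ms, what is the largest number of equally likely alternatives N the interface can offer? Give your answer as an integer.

Set 257 + 189·log₂(N + 1) ≤ 908.
log₂(N + 1) ≤ (908 − 257) / 189 = 3.4444.
N + 1 ≤ 2^3.4444 = 10.8860.
N ≤ 9.8860, so the largest integer N is 9.

9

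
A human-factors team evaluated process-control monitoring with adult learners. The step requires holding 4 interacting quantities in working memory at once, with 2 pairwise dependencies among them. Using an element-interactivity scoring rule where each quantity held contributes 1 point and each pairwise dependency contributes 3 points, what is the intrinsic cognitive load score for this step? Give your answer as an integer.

10

Element contribution: 4 × 1 = 4.
Interaction contribution: 2 × 3 = 6.
Intrinsic load = 4 + 6 = 10.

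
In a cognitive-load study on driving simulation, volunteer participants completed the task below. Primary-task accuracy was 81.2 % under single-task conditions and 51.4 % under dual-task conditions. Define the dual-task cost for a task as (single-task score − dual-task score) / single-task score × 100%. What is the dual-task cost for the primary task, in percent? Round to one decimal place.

36.7

Cost = (81.2 − 51.4) / 81.2 × 100%
     = 29.8000 / 81.2 × 100% = 36.6995%.
≈ 36.7%.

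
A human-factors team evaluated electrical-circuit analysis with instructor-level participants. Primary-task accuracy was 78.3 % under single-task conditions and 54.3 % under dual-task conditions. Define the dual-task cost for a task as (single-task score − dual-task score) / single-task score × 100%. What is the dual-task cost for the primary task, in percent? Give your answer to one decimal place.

30.7

Cost = (78.3 − 54.3) / 78.3 × 100%
     = 24.0000 / 78.3 × 100% = 30.6513%.
≈ 30.7%.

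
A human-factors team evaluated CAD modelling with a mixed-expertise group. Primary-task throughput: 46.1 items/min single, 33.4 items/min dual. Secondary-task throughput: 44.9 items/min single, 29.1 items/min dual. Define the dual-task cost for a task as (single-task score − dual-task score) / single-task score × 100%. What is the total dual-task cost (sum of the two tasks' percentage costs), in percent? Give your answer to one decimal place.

Primary cost = (46.1 − 33.4) / 46.1 × 100% = 27.5488%.
Secondary cost = (44.9 − 29.1) / 44.9 × 100% = 35.1893%.
Total = 27.5488% + 35.1893% = 62.7381% ≈ 62.7%.

62.7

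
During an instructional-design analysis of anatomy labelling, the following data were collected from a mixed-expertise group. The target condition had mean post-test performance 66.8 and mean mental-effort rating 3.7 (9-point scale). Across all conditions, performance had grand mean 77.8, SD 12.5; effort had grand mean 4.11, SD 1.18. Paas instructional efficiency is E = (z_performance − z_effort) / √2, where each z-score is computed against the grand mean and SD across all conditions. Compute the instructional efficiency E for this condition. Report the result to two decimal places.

-0.38

z_performance = (66.8 − 77.8) / 12.5 = -11.0000 / 12.5 = -0.8800.
z_effort = (3.7 − 4.11) / 1.18 = -0.4100 / 1.18 = -0.3475.
z_P − z_E = -0.8800 − (-0.3475) = -0.5325.
E = -0.5325 / √2 = -0.5325 / 1.41421 = -0.3765 ≈ -0.38.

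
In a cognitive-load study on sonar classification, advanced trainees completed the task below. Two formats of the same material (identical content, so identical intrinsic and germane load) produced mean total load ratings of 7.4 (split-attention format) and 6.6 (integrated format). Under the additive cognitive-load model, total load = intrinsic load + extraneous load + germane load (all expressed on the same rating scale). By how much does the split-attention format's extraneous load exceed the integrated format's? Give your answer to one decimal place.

0.8

Intrinsic and germane load are equal across formats, so the difference in total load equals the difference in extraneous load.
Extraneous-load difference = 7.4 − 6.6 = 0.8.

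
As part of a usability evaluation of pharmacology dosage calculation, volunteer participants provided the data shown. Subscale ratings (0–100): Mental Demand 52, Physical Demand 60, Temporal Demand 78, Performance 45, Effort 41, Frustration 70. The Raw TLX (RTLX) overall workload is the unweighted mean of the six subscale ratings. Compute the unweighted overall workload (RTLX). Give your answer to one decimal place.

Sum of ratings = 52 + 60 + 78 + 45 + 41 + 70 = 346.
RTLX = 346 / 6 = 57.6667 ≈ 57.7.

57.7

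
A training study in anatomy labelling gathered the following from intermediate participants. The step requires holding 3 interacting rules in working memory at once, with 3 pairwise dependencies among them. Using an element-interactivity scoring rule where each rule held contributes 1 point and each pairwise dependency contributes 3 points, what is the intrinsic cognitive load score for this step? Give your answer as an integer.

12

Element contribution: 3 × 1 = 3.
Interaction contribution: 3 × 3 = 9.
Intrinsic load = 3 + 9 = 12.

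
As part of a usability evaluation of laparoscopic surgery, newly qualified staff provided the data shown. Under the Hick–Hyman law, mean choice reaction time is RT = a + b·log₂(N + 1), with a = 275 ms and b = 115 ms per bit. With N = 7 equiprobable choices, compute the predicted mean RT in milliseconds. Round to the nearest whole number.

620

log₂(7 + 1) = log₂(8) = 3.0000.
RT = 275 + 115 × 3.0000 = 275 + 345.0000 = 620.0000 ms.
≈ 620 ms.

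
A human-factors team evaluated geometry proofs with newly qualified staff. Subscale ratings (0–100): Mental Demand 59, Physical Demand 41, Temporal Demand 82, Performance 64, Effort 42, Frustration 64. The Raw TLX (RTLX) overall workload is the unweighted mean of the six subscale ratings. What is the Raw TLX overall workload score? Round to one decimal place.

58.7

Sum of ratings = 59 + 41 + 82 + 64 + 42 + 64 = 352.
RTLX = 352 / 6 = 58.6667 ≈ 58.7.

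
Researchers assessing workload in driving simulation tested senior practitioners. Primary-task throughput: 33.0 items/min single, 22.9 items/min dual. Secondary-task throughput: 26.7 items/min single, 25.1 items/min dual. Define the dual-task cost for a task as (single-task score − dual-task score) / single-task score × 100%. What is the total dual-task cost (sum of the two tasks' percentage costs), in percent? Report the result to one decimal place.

Primary cost = (33.0 − 22.9) / 33.0 × 100% = 30.6061%.
Secondary cost = (26.7 − 25.1) / 26.7 × 100% = 5.9925%.
Total = 30.6061% + 5.9925% = 36.5986% ≈ 36.6%.

36.6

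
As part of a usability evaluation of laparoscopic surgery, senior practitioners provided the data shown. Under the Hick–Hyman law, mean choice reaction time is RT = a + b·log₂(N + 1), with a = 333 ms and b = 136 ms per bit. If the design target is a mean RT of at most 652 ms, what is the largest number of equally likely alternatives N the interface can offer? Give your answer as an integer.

4

Set 333 + 136·log₂(N + 1) ≤ 652.
log₂(N + 1) ≤ (652 − 333) / 136 = 2.3456.
N + 1 ≤ 2^2.3456 = 5.0827.
N ≤ 4.0827, so the largest integer N is 4.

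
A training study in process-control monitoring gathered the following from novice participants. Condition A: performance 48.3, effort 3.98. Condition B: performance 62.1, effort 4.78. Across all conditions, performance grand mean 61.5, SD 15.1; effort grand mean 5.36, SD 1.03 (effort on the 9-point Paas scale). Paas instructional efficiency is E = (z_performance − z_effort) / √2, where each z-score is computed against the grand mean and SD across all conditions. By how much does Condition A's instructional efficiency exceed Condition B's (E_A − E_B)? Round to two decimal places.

-0.10

Condition A: z_P = (48.3 − 61.5)/15.1 = -0.8742; z_E = (3.98 − 5.36)/1.03 = -1.3398; E_A = (-0.8742 − (-1.3398))/√2 = 0.3292.
Condition B: z_P = (62.1 − 61.5)/15.1 = 0.0397; z_E = (4.78 − 5.36)/1.03 = -0.5631; E_B = (0.0397 − (-0.5631))/√2 = 0.4262.
E_A − E_B = 0.3292 − 0.4262 = -0.0970 ≈ -0.10.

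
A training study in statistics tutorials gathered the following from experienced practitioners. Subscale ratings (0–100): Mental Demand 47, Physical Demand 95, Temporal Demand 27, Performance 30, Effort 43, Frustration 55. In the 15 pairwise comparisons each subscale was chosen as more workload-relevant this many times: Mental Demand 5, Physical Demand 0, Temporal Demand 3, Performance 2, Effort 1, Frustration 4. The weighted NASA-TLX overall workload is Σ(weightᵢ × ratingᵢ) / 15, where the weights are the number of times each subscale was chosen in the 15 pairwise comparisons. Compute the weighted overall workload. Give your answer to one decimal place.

42.6

The tallies are the weights (they sum to 15).
Weighted sum = 5·47 + 0·95 + 3·27 + 2·30 + 1·43 + 4·55
            = 235 + 0 + 81 + 60 + 43 + 220 = 639.
Overall workload = 639 / 15 = 42.6000 ≈ 42.6.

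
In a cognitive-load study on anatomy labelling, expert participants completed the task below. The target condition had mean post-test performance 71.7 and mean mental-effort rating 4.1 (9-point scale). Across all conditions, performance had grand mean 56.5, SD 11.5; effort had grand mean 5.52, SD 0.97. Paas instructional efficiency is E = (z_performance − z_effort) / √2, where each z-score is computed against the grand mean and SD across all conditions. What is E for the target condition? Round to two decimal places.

1.97

z_performance = (71.7 − 56.5) / 11.5 = 15.2000 / 11.5 = 1.3217.
z_effort = (4.1 − 5.52) / 0.97 = -1.4200 / 0.97 = -1.4639.
z_P − z_E = 1.3217 − (-1.4639) = 2.7856.
E = 2.7856 / √2 = 2.7856 / 1.41421 = 1.9697 ≈ 1.97.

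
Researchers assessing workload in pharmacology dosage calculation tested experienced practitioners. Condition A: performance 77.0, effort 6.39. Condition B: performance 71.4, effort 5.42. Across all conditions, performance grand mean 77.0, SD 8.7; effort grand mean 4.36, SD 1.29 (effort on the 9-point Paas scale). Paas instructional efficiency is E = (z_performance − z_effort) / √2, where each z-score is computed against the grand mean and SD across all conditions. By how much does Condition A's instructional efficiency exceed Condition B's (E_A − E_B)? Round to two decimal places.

Condition A: z_P = (77.0 − 77.0)/8.7 = 0.0000; z_E = (6.39 − 4.36)/1.29 = 1.5736; E_A = (0.0000 − 1.5736)/√2 = -1.1127.
Condition B: z_P = (71.4 − 77.0)/8.7 = -0.6437; z_E = (5.42 − 4.36)/1.29 = 0.8217; E_B = (-0.6437 − 0.8217)/√2 = -1.0362.
E_A − E_B = -1.1127 − (-1.0362) = -0.0765 ≈ -0.08.

-0.08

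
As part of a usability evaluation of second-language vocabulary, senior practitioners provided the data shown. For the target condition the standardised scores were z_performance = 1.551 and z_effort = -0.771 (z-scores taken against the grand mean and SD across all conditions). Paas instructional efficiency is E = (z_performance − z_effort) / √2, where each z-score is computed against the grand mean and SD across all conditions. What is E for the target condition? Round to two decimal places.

z_P − z_E = 1.551 − (-0.771) = 2.3220.
E = 2.3220 / √2 = 2.3220 / 1.41421 = 1.6419 ≈ 1.64.

1.64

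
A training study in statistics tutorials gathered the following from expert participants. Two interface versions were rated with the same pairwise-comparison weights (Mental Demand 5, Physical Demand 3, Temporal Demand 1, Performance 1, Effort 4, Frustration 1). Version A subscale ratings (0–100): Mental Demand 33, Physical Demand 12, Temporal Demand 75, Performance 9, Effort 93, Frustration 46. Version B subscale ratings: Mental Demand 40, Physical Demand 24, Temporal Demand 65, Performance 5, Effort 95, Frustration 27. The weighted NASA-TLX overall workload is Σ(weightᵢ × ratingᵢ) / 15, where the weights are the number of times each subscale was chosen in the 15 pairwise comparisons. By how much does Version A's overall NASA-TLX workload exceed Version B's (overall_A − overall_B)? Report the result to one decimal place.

Version A weighted sum = 5·33 + 3·12 + 1·75 + 1·9 + 4·93 + 1·46 = 165 + 36 + 75 + 9 + 372 + 46 = 703; overall_A = 703/15 = 46.8667.
Version B weighted sum = 5·40 + 3·24 + 1·65 + 1·5 + 4·95 + 1·27 = 200 + 72 + 65 + 5 + 380 + 27 = 749; overall_B = 749/15 = 49.9333.
Difference = 46.8667 − 49.9333 = -3.0666 ≈ -3.1.

-3.1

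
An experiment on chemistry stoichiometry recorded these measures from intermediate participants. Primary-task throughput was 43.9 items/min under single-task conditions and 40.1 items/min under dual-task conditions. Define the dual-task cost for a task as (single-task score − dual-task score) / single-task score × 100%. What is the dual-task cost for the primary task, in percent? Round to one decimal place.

Cost = (43.9 − 40.1) / 43.9 × 100%
     = 3.8000 / 43.9 × 100% = 8.6560%.
≈ 8.7%.

8.7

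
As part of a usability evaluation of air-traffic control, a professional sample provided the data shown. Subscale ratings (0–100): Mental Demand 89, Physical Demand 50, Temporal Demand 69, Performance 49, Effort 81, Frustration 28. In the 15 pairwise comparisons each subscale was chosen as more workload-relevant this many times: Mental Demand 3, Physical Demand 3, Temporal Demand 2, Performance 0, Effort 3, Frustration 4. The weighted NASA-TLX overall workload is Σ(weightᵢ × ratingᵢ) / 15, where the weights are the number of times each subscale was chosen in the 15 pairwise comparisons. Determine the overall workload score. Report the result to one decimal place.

The tallies are the weights (they sum to 15).
Weighted sum = 3·89 + 3·50 + 2·69 + 0·49 + 3·81 + 4·28
            = 267 + 150 + 138 + 0 + 243 + 112 = 910.
Overall workload = 910 / 15 = 60.6667 ≈ 60.7.

60.7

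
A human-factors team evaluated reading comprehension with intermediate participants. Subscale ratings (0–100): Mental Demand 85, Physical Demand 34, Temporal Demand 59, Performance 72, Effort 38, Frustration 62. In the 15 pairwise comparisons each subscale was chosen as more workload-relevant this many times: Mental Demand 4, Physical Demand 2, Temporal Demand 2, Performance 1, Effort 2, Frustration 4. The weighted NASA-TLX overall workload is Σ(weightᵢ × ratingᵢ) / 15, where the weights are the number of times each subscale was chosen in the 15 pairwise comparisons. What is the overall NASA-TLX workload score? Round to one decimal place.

The tallies are the weights (they sum to 15).
Weighted sum = 4·85 + 2·34 + 2·59 + 1·72 + 2·38 + 4·62
            = 340 + 68 + 118 + 72 + 76 + 248 = 922.
Overall workload = 922 / 15 = 61.4667 ≈ 61.5.

61.5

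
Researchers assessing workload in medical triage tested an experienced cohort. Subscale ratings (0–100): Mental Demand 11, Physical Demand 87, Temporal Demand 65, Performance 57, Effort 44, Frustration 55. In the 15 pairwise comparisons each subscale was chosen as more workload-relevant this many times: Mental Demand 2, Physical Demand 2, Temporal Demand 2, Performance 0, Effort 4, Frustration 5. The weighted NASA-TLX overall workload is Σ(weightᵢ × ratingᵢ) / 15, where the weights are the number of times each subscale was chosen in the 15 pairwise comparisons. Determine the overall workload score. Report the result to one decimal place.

51.8

The tallies are the weights (they sum to 15).
Weighted sum = 2·11 + 2·87 + 2·65 + 0·57 + 4·44 + 5·55
            = 22 + 174 + 130 + 0 + 176 + 275 = 777.
Overall workload = 777 / 15 = 51.8000 ≈ 51.8.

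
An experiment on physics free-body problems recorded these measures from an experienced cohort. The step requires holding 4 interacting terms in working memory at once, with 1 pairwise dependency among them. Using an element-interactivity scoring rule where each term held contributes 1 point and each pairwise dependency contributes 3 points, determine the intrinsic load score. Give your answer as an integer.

7

Element contribution: 4 × 1 = 4.
Interaction contribution: 1 × 3 = 3.
Intrinsic load = 4 + 3 = 7.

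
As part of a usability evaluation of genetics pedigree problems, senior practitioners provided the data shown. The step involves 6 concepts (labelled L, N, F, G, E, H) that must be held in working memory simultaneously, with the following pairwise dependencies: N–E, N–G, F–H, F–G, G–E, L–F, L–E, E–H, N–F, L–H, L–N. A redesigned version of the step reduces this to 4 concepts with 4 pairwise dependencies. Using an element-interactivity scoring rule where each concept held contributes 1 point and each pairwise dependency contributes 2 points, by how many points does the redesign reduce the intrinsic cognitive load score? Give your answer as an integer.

16

Original: 6 × 1 + 11 × 2 = 6 + 22 = 28.
Redesigned: 4 × 1 + 4 × 2 = 4 + 8 = 12.
Reduction = 28 − 12 = 16.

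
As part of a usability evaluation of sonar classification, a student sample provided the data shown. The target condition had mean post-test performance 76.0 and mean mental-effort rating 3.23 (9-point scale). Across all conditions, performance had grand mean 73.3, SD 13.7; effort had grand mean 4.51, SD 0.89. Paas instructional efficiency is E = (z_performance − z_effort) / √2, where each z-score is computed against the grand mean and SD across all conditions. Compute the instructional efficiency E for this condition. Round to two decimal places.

1.16

z_performance = (76.0 − 73.3) / 13.7 = 2.7000 / 13.7 = 0.1971.
z_effort = (3.23 − 4.51) / 0.89 = -1.2800 / 0.89 = -1.4382.
z_P − z_E = 0.1971 − (-1.4382) = 1.6353.
E = 1.6353 / √2 = 1.6353 / 1.41421 = 1.1563 ≈ 1.16.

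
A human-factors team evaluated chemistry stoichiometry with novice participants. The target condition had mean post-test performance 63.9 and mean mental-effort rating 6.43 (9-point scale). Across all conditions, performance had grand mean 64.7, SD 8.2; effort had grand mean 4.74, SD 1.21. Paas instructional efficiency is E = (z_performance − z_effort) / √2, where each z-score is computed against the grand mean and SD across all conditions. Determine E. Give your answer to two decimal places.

-1.06

z_performance = (63.9 − 64.7) / 8.2 = -0.8000 / 8.2 = -0.0976.
z_effort = (6.43 − 4.74) / 1.21 = 1.6900 / 1.21 = 1.3967.
z_P − z_E = -0.0976 − 1.3967 = -1.4943.
E = -1.4943 / √2 = -1.4943 / 1.41421 = -1.0566 ≈ -1.06.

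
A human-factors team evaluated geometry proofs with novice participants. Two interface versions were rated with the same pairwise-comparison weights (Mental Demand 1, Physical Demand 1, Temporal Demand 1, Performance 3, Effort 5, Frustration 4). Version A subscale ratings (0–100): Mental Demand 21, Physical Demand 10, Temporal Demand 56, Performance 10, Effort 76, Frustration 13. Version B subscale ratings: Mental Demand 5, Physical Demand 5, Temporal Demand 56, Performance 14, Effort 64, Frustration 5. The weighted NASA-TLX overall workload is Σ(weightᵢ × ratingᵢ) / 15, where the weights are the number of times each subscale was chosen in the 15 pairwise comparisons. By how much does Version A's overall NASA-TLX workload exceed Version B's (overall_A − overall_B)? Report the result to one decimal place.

6.7

Version A weighted sum = 1·21 + 1·10 + 1·56 + 3·10 + 5·76 + 4·13 = 21 + 10 + 56 + 30 + 380 + 52 = 549; overall_A = 549/15 = 36.6000.
Version B weighted sum = 1·5 + 1·5 + 1·56 + 3·14 + 5·64 + 4·5 = 5 + 5 + 56 + 42 + 320 + 20 = 448; overall_B = 448/15 = 29.8667.
Difference = 36.6000 − 29.8667 = 6.7333 ≈ 6.7.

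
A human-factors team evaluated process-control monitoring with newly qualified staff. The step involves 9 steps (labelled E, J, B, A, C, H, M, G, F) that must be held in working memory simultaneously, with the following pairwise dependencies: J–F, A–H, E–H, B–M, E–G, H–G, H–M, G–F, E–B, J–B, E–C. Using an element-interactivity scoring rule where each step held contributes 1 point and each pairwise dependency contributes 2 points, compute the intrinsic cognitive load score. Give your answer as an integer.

Count of steps held simultaneously: 9.
Count of pairwise dependencies listed: 11.
Element contribution: 9 × 1 = 9.
Interaction contribution: 11 × 2 = 22.
Intrinsic load = 9 + 22 = 31.

31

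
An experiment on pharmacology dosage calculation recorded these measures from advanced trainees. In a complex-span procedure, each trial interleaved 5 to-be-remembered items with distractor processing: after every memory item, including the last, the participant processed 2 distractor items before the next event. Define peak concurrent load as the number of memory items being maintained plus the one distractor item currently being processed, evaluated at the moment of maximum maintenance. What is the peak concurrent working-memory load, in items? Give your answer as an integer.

6

Maintenance is greatest during the distractor(s) after memory item 5: all 5 memory items are being held.
One distractor item is concurrently being processed.
Peak concurrent load = 5 + 1 = 6 items.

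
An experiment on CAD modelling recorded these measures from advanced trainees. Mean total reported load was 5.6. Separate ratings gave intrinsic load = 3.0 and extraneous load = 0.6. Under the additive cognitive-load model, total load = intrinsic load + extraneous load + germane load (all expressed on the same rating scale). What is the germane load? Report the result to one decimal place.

germane load = total − intrinsic − extraneous
             = 5.6 − 3.0 − 0.6 = 2.0.

2.0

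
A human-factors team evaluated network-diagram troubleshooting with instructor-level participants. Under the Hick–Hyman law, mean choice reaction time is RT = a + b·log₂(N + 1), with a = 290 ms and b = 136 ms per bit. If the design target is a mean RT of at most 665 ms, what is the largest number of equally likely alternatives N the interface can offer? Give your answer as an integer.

5

Set 290 + 136·log₂(N + 1) ≤ 665.
log₂(N + 1) ≤ (665 − 290) / 136 = 2.7574.
N + 1 ≤ 2^2.7574 = 6.7618.
N ≤ 5.7618, so the largest integer N is 5.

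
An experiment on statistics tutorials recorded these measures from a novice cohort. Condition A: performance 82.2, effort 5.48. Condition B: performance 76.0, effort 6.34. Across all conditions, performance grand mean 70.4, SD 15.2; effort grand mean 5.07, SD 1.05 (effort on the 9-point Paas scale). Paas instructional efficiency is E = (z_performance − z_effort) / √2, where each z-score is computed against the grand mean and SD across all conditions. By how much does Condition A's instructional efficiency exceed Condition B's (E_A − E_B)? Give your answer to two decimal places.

Condition A: z_P = (82.2 − 70.4)/15.2 = 0.7763; z_E = (5.48 − 5.07)/1.05 = 0.3905; E_A = (0.7763 − 0.3905)/√2 = 0.2728.
Condition B: z_P = (76.0 − 70.4)/15.2 = 0.3684; z_E = (6.34 − 5.07)/1.05 = 1.2095; E_B = (0.3684 − 1.2095)/√2 = -0.5947.
E_A − E_B = 0.2728 − (-0.5947) = 0.8675 ≈ 0.87.

0.87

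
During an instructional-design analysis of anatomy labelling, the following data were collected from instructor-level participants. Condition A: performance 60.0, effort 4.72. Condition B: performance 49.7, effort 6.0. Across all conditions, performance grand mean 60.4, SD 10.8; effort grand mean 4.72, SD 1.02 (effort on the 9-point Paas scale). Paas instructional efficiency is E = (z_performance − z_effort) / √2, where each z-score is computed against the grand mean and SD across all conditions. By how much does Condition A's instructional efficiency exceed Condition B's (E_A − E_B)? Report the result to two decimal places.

Condition A: z_P = (60.0 − 60.4)/10.8 = -0.0370; z_E = (4.72 − 4.72)/1.02 = 0.0000; E_A = (-0.0370 − 0.0000)/√2 = -0.0262.
Condition B: z_P = (49.7 − 60.4)/10.8 = -0.9907; z_E = (6.0 − 4.72)/1.02 = 1.2549; E_B = (-0.9907 − 1.2549)/√2 = -1.5879.
E_A − E_B = -0.0262 − (-1.5879) = 1.5617 ≈ 1.56.

1.56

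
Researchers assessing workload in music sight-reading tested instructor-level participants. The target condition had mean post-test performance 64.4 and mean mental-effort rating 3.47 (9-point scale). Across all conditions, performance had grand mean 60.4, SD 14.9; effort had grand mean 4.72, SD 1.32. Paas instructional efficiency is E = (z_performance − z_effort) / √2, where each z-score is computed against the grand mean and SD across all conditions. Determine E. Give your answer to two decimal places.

0.86

z_performance = (64.4 − 60.4) / 14.9 = 4.0000 / 14.9 = 0.2685.
z_effort = (3.47 − 4.72) / 1.32 = -1.2500 / 1.32 = -0.9470.
z_P − z_E = 0.2685 − (-0.9470) = 1.2155.
E = 1.2155 / √2 = 1.2155 / 1.41421 = 0.8595 ≈ 0.86.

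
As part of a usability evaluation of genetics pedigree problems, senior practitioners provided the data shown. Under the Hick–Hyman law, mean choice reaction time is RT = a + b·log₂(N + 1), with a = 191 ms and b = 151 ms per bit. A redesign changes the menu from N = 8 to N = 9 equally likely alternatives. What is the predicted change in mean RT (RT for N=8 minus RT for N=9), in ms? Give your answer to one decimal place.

RT(8) = 191 + 151·log₂(9) = 191 + 151·3.1699 = 669.6549 ms.
RT(9) = 191 + 151·log₂(10) = 191 + 151·3.3219 = 692.6069 ms.
Difference = 669.6549 − 692.6069 = -22.9520 ≈ -23.0 ms.

-23.0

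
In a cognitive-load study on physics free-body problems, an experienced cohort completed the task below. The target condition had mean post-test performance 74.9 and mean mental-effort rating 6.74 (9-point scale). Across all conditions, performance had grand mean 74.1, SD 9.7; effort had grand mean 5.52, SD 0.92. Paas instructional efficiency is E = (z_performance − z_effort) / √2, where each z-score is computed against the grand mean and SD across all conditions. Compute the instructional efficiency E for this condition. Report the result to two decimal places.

-0.88

z_performance = (74.9 − 74.1) / 9.7 = 0.8000 / 9.7 = 0.0825.
z_effort = (6.74 − 5.52) / 0.92 = 1.2200 / 0.92 = 1.3261.
z_P − z_E = 0.0825 − 1.3261 = -1.2436.
E = -1.2436 / √2 = -1.2436 / 1.41421 = -0.8794 ≈ -0.88.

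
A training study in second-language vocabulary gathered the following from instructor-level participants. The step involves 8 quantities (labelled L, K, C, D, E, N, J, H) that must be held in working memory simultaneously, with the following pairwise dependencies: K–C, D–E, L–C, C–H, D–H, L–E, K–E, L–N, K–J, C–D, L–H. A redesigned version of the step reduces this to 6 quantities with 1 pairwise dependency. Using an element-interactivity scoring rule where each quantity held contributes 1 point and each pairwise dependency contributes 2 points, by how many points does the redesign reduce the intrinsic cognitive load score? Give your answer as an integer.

Original: 8 × 1 + 11 × 2 = 8 + 22 = 30.
Redesigned: 6 × 1 + 1 × 2 = 6 + 2 = 8.
Reduction = 30 − 8 = 22.

22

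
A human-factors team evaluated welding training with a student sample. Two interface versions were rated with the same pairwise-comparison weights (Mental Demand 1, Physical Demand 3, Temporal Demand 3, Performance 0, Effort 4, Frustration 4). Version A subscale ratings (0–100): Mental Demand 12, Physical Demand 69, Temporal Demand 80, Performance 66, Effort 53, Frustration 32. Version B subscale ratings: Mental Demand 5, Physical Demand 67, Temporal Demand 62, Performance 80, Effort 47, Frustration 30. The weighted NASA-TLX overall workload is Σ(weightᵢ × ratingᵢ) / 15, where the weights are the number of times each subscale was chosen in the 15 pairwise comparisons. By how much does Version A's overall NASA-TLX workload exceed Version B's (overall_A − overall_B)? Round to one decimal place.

Version A weighted sum = 1·12 + 3·69 + 3·80 + 0·66 + 4·53 + 4·32 = 12 + 207 + 240 + 0 + 212 + 128 = 799; overall_A = 799/15 = 53.2667.
Version B weighted sum = 1·5 + 3·67 + 3·62 + 0·80 + 4·47 + 4·30 = 5 + 201 + 186 + 0 + 188 + 120 = 700; overall_B = 700/15 = 46.6667.
Difference = 53.2667 − 46.6667 = 6.6000 ≈ 6.6.

6.6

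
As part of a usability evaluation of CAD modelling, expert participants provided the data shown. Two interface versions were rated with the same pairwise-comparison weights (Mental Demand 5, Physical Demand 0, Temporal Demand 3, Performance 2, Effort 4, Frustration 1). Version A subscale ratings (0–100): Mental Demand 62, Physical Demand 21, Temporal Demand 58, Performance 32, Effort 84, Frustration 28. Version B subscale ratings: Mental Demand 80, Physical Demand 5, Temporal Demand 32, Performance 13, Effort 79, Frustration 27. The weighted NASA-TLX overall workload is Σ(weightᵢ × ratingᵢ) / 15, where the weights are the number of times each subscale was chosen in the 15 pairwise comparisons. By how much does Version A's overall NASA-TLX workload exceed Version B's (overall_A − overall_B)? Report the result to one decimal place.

3.1

Version A weighted sum = 5·62 + 0·21 + 3·58 + 2·32 + 4·84 + 1·28 = 310 + 0 + 174 + 64 + 336 + 28 = 912; overall_A = 912/15 = 60.8000.
Version B weighted sum = 5·80 + 0·5 + 3·32 + 2·13 + 4·79 + 1·27 = 400 + 0 + 96 + 26 + 316 + 27 = 865; overall_B = 865/15 = 57.6667.
Difference = 60.8000 − 57.6667 = 3.1333 ≈ 3.1.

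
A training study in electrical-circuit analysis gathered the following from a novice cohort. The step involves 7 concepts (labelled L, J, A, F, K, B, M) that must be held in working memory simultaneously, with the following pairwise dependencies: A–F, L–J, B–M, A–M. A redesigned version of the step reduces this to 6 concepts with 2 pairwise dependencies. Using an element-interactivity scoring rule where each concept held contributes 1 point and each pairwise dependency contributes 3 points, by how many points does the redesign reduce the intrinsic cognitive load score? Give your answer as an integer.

7

Original: 7 × 1 + 4 × 3 = 7 + 12 = 19.
Redesigned: 6 × 1 + 2 × 3 = 6 + 6 = 12.
Reduction = 19 − 12 = 7.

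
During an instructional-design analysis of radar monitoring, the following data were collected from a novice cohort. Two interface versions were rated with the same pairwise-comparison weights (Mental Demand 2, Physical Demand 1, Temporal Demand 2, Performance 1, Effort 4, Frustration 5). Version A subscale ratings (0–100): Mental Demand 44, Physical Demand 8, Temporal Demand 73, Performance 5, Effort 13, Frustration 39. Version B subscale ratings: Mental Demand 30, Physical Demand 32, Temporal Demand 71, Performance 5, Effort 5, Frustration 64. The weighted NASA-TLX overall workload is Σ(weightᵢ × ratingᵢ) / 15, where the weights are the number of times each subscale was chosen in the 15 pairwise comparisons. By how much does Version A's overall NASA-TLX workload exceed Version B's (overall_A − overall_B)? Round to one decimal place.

Version A weighted sum = 2·44 + 1·8 + 2·73 + 1·5 + 4·13 + 5·39 = 88 + 8 + 146 + 5 + 52 + 195 = 494; overall_A = 494/15 = 32.9333.
Version B weighted sum = 2·30 + 1·32 + 2·71 + 1·5 + 4·5 + 5·64 = 60 + 32 + 142 + 5 + 20 + 320 = 579; overall_B = 579/15 = 38.6000.
Difference = 32.9333 − 38.6000 = -5.6667 ≈ -5.7.

-5.7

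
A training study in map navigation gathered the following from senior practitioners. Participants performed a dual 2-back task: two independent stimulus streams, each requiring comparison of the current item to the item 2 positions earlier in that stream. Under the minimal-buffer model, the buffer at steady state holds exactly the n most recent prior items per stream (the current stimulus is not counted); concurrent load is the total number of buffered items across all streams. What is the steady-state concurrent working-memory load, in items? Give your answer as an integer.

Each stream's buffer holds its 2 most recent prior items.
Two independent streams: 2 × 2 = 4 buffered items at steady state.

4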